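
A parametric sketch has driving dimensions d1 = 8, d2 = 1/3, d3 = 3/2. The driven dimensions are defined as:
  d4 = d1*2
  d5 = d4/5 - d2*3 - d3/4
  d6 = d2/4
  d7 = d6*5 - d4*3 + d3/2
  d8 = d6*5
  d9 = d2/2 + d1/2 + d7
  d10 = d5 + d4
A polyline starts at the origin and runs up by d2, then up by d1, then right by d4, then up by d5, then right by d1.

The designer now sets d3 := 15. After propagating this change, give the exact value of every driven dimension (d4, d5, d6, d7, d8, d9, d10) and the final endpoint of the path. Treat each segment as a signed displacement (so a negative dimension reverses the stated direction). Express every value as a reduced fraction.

Apply edit: d3 := 15
  d4 = d1*2 = 16
  d5 = d4/5 - d2*3 - d3/4 = -31/20
  d6 = d2/4 = 1/12
  d7 = d6*5 - d4*3 + d3/2 = -481/12
  d8 = d6*5 = 5/12
  d9 = d2/2 + d1/2 + d7 = -431/12
  d10 = d5 + d4 = 289/20
Walk from origin (0, 0):
  seg 1: up by d2 = 1/3 → (0, 1/3)
  seg 2: up by d1 = 8 → (0, 25/3)
  seg 3: right by d4 = 16 → (16, 25/3)
  seg 4: up by d5 = -31/20 → (16, 407/60)
  seg 5: right by d1 = 8 → (24, 407/60)

d4 = 16
d5 = -31/20
d6 = 1/12
d7 = -481/12
d8 = 5/12
d9 = -431/12
d10 = 289/20
endpoint = (24, 407/60)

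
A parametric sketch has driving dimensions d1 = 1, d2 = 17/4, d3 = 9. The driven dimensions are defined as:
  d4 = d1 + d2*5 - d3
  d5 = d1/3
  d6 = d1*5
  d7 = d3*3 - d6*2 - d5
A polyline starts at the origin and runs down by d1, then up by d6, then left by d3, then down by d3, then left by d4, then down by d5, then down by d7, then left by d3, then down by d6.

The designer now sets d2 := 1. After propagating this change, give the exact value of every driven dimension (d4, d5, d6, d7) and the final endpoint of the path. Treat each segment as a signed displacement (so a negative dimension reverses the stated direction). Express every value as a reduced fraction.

d4 = -3
d5 = 1/3
d6 = 5
d7 = 50/3
endpoint = (-15, -27)

Apply edit: d2 := 1
  d4 = d1 + d2*5 - d3 = -3
  d5 = d1/3 = 1/3
  d6 = d1*5 = 5
  d7 = d3*3 - d6*2 - d5 = 50/3
Walk from origin (0, 0):
  seg 1: down by d1 = 1 → (0, -1)
  seg 2: up by d6 = 5 → (0, 4)
  seg 3: left by d3 = 9 → (-9, 4)
  seg 4: down by d3 = 9 → (-9, -5)
  seg 5: left by d4 = -3 → (-6, -5)
  seg 6: down by d5 = 1/3 → (-6, -16/3)
  seg 7: down by d7 = 50/3 → (-6, -22)
  seg 8: left by d3 = 9 → (-15, -22)
  seg 9: down by d6 = 5 → (-15, -27)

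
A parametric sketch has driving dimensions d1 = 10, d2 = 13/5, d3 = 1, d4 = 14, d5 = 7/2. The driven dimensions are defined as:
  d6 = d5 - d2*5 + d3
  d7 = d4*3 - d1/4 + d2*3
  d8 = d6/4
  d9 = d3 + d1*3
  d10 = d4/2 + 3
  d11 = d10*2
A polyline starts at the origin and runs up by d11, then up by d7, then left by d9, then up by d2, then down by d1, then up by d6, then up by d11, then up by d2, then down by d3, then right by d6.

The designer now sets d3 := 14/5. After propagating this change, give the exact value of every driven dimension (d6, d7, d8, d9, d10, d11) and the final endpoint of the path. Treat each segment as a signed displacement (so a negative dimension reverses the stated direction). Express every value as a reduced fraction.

Apply edit: d3 := 14/5
  d6 = d5 - d2*5 + d3 = -67/10
  d7 = d4*3 - d1/4 + d2*3 = 473/10
  d8 = d6/4 = -67/40
  d9 = d3 + d1*3 = 164/5
  d10 = d4/2 + 3 = 10
  d11 = d10*2 = 20
Walk from origin (0, 0):
  seg 1: up by d11 = 20 → (0, 20)
  seg 2: up by d7 = 473/10 → (0, 673/10)
  seg 3: left by d9 = 164/5 → (-164/5, 673/10)
  seg 4: up by d2 = 13/5 → (-164/5, 699/10)
  seg 5: down by d1 = 10 → (-164/5, 599/10)
  seg 6: up by d6 = -67/10 → (-164/5, 266/5)
  seg 7: up by d11 = 20 → (-164/5, 366/5)
  seg 8: up by d2 = 13/5 → (-164/5, 379/5)
  seg 9: down by d3 = 14/5 → (-164/5, 73)
  seg 10: right by d6 = -67/10 → (-79/2, 73)

d6 = -67/10
d7 = 473/10
d8 = -67/40
d9 = 164/5
d10 = 10
d11 = 20
endpoint = (-79/2, 73)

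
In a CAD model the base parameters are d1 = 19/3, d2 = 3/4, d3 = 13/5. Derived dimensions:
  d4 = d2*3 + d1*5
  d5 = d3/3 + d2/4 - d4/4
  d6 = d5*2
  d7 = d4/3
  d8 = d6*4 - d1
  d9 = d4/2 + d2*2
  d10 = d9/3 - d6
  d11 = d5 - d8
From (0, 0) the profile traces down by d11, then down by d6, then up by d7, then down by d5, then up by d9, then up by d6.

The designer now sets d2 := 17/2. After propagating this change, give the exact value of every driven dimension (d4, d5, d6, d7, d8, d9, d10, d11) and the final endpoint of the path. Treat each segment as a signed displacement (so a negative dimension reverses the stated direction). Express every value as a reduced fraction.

d4 = 343/6
d5 = -113/10
d6 = -113/5
d7 = 343/18
d8 = -1451/15
d9 = 547/12
d10 = 6803/180
d11 = 2563/30
endpoint = (0, -1709/180)

Apply edit: d2 := 17/2
  d4 = d2*3 + d1*5 = 343/6
  d5 = d3/3 + d2/4 - d4/4 = -113/10
  d6 = d5*2 = -113/5
  d7 = d4/3 = 343/18
  d8 = d6*4 - d1 = -1451/15
  d9 = d4/2 + d2*2 = 547/12
  d10 = d9/3 - d6 = 6803/180
  d11 = d5 - d8 = 2563/30
Walk from origin (0, 0):
  seg 1: down by d11 = 2563/30 → (0, -2563/30)
  seg 2: down by d6 = -113/5 → (0, -377/6)
  seg 3: up by d7 = 343/18 → (0, -394/9)
  seg 4: down by d5 = -113/10 → (0, -2923/90)
  seg 5: up by d9 = 547/12 → (0, 2359/180)
  seg 6: up by d6 = -113/5 → (0, -1709/180)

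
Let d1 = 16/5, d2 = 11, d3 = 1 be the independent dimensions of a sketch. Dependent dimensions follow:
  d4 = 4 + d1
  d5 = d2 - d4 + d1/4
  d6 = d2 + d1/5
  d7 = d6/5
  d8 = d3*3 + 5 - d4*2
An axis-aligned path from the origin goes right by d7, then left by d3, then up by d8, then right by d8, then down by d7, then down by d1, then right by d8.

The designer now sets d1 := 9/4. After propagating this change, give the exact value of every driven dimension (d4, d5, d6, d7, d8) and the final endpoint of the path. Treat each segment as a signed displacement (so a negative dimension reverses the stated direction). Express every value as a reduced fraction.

d4 = 25/4
d5 = 85/16
d6 = 229/20
d7 = 229/100
d8 = -9/2
endpoint = (-771/100, -226/25)

Apply edit: d1 := 9/4
  d4 = 4 + d1 = 25/4
  d5 = d2 - d4 + d1/4 = 85/16
  d6 = d2 + d1/5 = 229/20
  d7 = d6/5 = 229/100
  d8 = d3*3 + 5 - d4*2 = -9/2
Walk from origin (0, 0):
  seg 1: right by d7 = 229/100 → (229/100, 0)
  seg 2: left by d3 = 1 → (129/100, 0)
  seg 3: up by d8 = -9/2 → (129/100, -9/2)
  seg 4: right by d8 = -9/2 → (-321/100, -9/2)
  seg 5: down by d7 = 229/100 → (-321/100, -679/100)
  seg 6: down by d1 = 9/4 → (-321/100, -226/25)
  seg 7: right by d8 = -9/2 → (-771/100, -226/25)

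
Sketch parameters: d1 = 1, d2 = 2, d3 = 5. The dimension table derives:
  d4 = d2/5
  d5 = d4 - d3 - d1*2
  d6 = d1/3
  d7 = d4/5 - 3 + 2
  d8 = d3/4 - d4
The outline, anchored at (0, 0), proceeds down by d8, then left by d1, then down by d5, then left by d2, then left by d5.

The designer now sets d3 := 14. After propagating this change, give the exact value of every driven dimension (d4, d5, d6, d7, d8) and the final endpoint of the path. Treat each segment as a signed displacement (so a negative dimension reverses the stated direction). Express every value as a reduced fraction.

Apply edit: d3 := 14
  d4 = d2/5 = 2/5
  d5 = d4 - d3 - d1*2 = -78/5
  d6 = d1/3 = 1/3
  d7 = d4/5 - 3 + 2 = -23/25
  d8 = d3/4 - d4 = 31/10
Walk from origin (0, 0):
  seg 1: down by d8 = 31/10 → (0, -31/10)
  seg 2: left by d1 = 1 → (-1, -31/10)
  seg 3: down by d5 = -78/5 → (-1, 25/2)
  seg 4: left by d2 = 2 → (-3, 25/2)
  seg 5: left by d5 = -78/5 → (63/5, 25/2)

d4 = 2/5
d5 = -78/5
d6 = 1/3
d7 = -23/25
d8 = 31/10
endpoint = (63/5, 25/2)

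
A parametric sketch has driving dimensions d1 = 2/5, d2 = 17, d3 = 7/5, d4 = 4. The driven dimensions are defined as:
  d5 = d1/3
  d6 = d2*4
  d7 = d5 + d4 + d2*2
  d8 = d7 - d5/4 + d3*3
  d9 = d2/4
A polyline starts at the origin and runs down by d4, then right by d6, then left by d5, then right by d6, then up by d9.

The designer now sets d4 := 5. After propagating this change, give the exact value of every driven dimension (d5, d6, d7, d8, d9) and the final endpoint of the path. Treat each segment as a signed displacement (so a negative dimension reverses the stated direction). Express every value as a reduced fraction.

Apply edit: d4 := 5
  d5 = d1/3 = 2/15
  d6 = d2*4 = 68
  d7 = d5 + d4 + d2*2 = 587/15
  d8 = d7 - d5/4 + d3*3 = 433/10
  d9 = d2/4 = 17/4
Walk from origin (0, 0):
  seg 1: down by d4 = 5 → (0, -5)
  seg 2: right by d6 = 68 → (68, -5)
  seg 3: left by d5 = 2/15 → (1018/15, -5)
  seg 4: right by d6 = 68 → (2038/15, -5)
  seg 5: up by d9 = 17/4 → (2038/15, -3/4)

d5 = 2/15
d6 = 68
d7 = 587/15
d8 = 433/10
d9 = 17/4
endpoint = (2038/15, -3/4)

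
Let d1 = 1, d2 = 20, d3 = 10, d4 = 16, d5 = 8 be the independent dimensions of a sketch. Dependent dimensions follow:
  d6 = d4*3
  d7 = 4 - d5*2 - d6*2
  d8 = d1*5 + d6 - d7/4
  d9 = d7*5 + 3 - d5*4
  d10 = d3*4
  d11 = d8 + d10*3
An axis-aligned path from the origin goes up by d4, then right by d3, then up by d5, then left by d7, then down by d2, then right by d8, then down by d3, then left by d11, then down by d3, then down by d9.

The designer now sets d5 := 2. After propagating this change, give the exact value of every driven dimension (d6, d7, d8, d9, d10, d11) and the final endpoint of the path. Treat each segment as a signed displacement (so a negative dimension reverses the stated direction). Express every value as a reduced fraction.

Apply edit: d5 := 2
  d6 = d4*3 = 48
  d7 = 4 - d5*2 - d6*2 = -96
  d8 = d1*5 + d6 - d7/4 = 77
  d9 = d7*5 + 3 - d5*4 = -485
  d10 = d3*4 = 40
  d11 = d8 + d10*3 = 197
Walk from origin (0, 0):
  seg 1: up by d4 = 16 → (0, 16)
  seg 2: right by d3 = 10 → (10, 16)
  seg 3: up by d5 = 2 → (10, 18)
  seg 4: left by d7 = -96 → (106, 18)
  seg 5: down by d2 = 20 → (106, -2)
  seg 6: right by d8 = 77 → (183, -2)
  seg 7: down by d3 = 10 → (183, -12)
  seg 8: left by d11 = 197 → (-14, -12)
  seg 9: down by d3 = 10 → (-14, -22)
  seg 10: down by d9 = -485 → (-14, 463)

d6 = 48
d7 = -96
d8 = 77
d9 = -485
d10 = 40
d11 = 197
endpoint = (-14, 463)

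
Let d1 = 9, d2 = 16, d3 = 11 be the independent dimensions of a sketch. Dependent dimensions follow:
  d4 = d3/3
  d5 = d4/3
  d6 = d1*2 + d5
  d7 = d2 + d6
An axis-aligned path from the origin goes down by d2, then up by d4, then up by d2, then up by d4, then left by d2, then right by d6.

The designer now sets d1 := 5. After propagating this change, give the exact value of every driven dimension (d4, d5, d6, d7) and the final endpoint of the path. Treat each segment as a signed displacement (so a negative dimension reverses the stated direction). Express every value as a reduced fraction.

Apply edit: d1 := 5
  d4 = d3/3 = 11/3
  d5 = d4/3 = 11/9
  d6 = d1*2 + d5 = 101/9
  d7 = d2 + d6 = 245/9
Walk from origin (0, 0):
  seg 1: down by d2 = 16 → (0, -16)
  seg 2: up by d4 = 11/3 → (0, -37/3)
  seg 3: up by d2 = 16 → (0, 11/3)
  seg 4: up by d4 = 11/3 → (0, 22/3)
  seg 5: left by d2 = 16 → (-16, 22/3)
  seg 6: right by d6 = 101/9 → (-43/9, 22/3)

d4 = 11/3
d5 = 11/9
d6 = 101/9
d7 = 245/9
endpoint = (-43/9, 22/3)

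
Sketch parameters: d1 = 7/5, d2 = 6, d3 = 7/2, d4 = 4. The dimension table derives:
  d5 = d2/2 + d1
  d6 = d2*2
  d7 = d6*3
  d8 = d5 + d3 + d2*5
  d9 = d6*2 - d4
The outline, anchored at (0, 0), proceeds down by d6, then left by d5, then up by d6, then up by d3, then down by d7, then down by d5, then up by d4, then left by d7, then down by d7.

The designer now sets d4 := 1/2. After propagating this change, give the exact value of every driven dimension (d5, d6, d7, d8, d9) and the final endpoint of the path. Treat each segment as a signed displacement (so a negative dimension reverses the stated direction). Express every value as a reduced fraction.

d5 = 22/5
d6 = 12
d7 = 36
d8 = 379/10
d9 = 47/2
endpoint = (-202/5, -362/5)

Apply edit: d4 := 1/2
  d5 = d2/2 + d1 = 22/5
  d6 = d2*2 = 12
  d7 = d6*3 = 36
  d8 = d5 + d3 + d2*5 = 379/10
  d9 = d6*2 - d4 = 47/2
Walk from origin (0, 0):
  seg 1: down by d6 = 12 → (0, -12)
  seg 2: left by d5 = 22/5 → (-22/5, -12)
  seg 3: up by d6 = 12 → (-22/5, 0)
  seg 4: up by d3 = 7/2 → (-22/5, 7/2)
  seg 5: down by d7 = 36 → (-22/5, -65/2)
  seg 6: down by d5 = 22/5 → (-22/5, -369/10)
  seg 7: up by d4 = 1/2 → (-22/5, -182/5)
  seg 8: left by d7 = 36 → (-202/5, -182/5)
  seg 9: down by d7 = 36 → (-202/5, -362/5)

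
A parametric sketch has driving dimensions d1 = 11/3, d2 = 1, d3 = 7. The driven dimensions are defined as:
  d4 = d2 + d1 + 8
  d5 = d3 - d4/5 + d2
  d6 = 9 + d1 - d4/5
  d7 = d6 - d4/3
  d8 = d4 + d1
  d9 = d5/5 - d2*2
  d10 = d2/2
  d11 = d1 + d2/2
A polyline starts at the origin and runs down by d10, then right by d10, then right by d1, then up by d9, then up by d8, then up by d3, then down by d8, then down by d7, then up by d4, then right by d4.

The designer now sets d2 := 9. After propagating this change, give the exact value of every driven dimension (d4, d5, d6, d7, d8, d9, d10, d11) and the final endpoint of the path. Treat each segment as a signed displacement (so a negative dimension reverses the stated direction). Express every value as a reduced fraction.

Apply edit: d2 := 9
  d4 = d2 + d1 + 8 = 62/3
  d5 = d3 - d4/5 + d2 = 178/15
  d6 = 9 + d1 - d4/5 = 128/15
  d7 = d6 - d4/3 = 74/45
  d8 = d4 + d1 = 73/3
  d9 = d5/5 - d2*2 = -1172/75
  d10 = d2/2 = 9/2
  d11 = d1 + d2/2 = 49/6
Walk from origin (0, 0):
  seg 1: down by d10 = 9/2 → (0, -9/2)
  seg 2: right by d10 = 9/2 → (9/2, -9/2)
  seg 3: right by d1 = 11/3 → (49/6, -9/2)
  seg 4: up by d9 = -1172/75 → (49/6, -3019/150)
  seg 5: up by d8 = 73/3 → (49/6, 631/150)
  seg 6: up by d3 = 7 → (49/6, 1681/150)
  seg 7: down by d8 = 73/3 → (49/6, -1969/150)
  seg 8: down by d7 = 74/45 → (49/6, -6647/450)
  seg 9: up by d4 = 62/3 → (49/6, 2653/450)
  seg 10: right by d4 = 62/3 → (173/6, 2653/450)

d4 = 62/3
d5 = 178/15
d6 = 128/15
d7 = 74/45
d8 = 73/3
d9 = -1172/75
d10 = 9/2
d11 = 49/6
endpoint = (173/6, 2653/450)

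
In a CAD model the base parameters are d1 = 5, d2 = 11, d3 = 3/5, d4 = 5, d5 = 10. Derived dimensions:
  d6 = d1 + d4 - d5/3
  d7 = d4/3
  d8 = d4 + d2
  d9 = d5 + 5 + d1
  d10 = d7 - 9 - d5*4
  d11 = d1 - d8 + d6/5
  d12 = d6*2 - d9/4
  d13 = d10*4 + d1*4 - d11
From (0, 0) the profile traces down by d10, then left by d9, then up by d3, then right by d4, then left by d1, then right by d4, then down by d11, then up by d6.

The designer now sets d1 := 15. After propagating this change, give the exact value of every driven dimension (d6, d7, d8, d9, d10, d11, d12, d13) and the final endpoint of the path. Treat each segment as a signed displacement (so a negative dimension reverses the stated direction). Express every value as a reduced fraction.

Apply edit: d1 := 15
  d6 = d1 + d4 - d5/3 = 50/3
  d7 = d4/3 = 5/3
  d8 = d4 + d2 = 16
  d9 = d5 + 5 + d1 = 30
  d10 = d7 - 9 - d5*4 = -142/3
  d11 = d1 - d8 + d6/5 = 7/3
  d12 = d6*2 - d9/4 = 155/6
  d13 = d10*4 + d1*4 - d11 = -395/3
Walk from origin (0, 0):
  seg 1: down by d10 = -142/3 → (0, 142/3)
  seg 2: left by d9 = 30 → (-30, 142/3)
  seg 3: up by d3 = 3/5 → (-30, 719/15)
  seg 4: right by d4 = 5 → (-25, 719/15)
  seg 5: left by d1 = 15 → (-40, 719/15)
  seg 6: right by d4 = 5 → (-35, 719/15)
  seg 7: down by d11 = 7/3 → (-35, 228/5)
  seg 8: up by d6 = 50/3 → (-35, 934/15)

d6 = 50/3
d7 = 5/3
d8 = 16
d9 = 30
d10 = -142/3
d11 = 7/3
d12 = 155/6
d13 = -395/3
endpoint = (-35, 934/15)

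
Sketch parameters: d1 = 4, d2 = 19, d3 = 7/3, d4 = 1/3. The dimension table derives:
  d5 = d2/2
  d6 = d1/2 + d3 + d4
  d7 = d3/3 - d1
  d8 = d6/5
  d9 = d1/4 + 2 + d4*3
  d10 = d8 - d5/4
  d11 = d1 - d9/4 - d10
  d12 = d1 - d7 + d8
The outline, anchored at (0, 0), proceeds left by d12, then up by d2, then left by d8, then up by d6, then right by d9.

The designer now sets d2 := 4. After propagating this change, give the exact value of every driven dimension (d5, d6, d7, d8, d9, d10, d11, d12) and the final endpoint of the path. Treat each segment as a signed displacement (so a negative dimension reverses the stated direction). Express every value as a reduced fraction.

d5 = 2
d6 = 14/3
d7 = -29/9
d8 = 14/15
d9 = 4
d10 = 13/30
d11 = 77/30
d12 = 367/45
endpoint = (-229/45, 26/3)

Apply edit: d2 := 4
  d5 = d2/2 = 2
  d6 = d1/2 + d3 + d4 = 14/3
  d7 = d3/3 - d1 = -29/9
  d8 = d6/5 = 14/15
  d9 = d1/4 + 2 + d4*3 = 4
  d10 = d8 - d5/4 = 13/30
  d11 = d1 - d9/4 - d10 = 77/30
  d12 = d1 - d7 + d8 = 367/45
Walk from origin (0, 0):
  seg 1: left by d12 = 367/45 → (-367/45, 0)
  seg 2: up by d2 = 4 → (-367/45, 4)
  seg 3: left by d8 = 14/15 → (-409/45, 4)
  seg 4: up by d6 = 14/3 → (-409/45, 26/3)
  seg 5: right by d9 = 4 → (-229/45, 26/3)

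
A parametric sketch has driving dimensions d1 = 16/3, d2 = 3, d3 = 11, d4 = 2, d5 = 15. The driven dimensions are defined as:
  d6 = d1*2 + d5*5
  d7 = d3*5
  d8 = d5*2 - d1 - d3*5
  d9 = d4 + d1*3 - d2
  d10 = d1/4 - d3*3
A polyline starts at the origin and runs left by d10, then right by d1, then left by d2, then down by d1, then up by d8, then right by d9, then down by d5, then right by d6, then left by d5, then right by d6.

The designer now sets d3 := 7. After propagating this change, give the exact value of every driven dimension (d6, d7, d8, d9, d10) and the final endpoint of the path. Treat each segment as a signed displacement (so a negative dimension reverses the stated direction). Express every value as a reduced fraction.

d6 = 257/3
d7 = 35
d8 = -31/3
d9 = 15
d10 = -59/3
endpoint = (580/3, -92/3)

Apply edit: d3 := 7
  d6 = d1*2 + d5*5 = 257/3
  d7 = d3*5 = 35
  d8 = d5*2 - d1 - d3*5 = -31/3
  d9 = d4 + d1*3 - d2 = 15
  d10 = d1/4 - d3*3 = -59/3
Walk from origin (0, 0):
  seg 1: left by d10 = -59/3 → (59/3, 0)
  seg 2: right by d1 = 16/3 → (25, 0)
  seg 3: left by d2 = 3 → (22, 0)
  seg 4: down by d1 = 16/3 → (22, -16/3)
  seg 5: up by d8 = -31/3 → (22, -47/3)
  seg 6: right by d9 = 15 → (37, -47/3)
  seg 7: down by d5 = 15 → (37, -92/3)
  seg 8: right by d6 = 257/3 → (368/3, -92/3)
  seg 9: left by d5 = 15 → (323/3, -92/3)
  seg 10: right by d6 = 257/3 → (580/3, -92/3)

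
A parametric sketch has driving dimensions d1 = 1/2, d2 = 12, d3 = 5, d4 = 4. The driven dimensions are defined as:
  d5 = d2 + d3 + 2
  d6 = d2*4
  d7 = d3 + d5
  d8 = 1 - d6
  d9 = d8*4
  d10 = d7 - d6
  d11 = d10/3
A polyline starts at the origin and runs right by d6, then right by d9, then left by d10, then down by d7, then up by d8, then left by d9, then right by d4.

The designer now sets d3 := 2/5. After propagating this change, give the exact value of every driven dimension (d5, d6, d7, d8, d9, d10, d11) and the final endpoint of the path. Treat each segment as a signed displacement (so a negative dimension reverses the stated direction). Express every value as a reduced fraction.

d5 = 72/5
d6 = 48
d7 = 74/5
d8 = -47
d9 = -188
d10 = -166/5
d11 = -166/15
endpoint = (426/5, -309/5)

Apply edit: d3 := 2/5
  d5 = d2 + d3 + 2 = 72/5
  d6 = d2*4 = 48
  d7 = d3 + d5 = 74/5
  d8 = 1 - d6 = -47
  d9 = d8*4 = -188
  d10 = d7 - d6 = -166/5
  d11 = d10/3 = -166/15
Walk from origin (0, 0):
  seg 1: right by d6 = 48 → (48, 0)
  seg 2: right by d9 = -188 → (-140, 0)
  seg 3: left by d10 = -166/5 → (-534/5, 0)
  seg 4: down by d7 = 74/5 → (-534/5, -74/5)
  seg 5: up by d8 = -47 → (-534/5, -309/5)
  seg 6: left by d9 = -188 → (406/5, -309/5)
  seg 7: right by d4 = 4 → (426/5, -309/5)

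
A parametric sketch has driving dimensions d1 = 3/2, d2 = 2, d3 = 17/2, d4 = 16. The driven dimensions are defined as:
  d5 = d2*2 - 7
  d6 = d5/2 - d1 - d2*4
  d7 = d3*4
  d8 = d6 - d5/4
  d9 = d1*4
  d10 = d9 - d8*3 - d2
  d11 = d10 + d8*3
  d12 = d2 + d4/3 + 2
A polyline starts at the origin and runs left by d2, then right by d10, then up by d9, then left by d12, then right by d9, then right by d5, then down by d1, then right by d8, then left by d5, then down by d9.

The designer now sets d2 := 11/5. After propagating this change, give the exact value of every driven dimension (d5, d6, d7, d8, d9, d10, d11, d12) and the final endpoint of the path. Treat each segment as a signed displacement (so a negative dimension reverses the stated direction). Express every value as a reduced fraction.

d5 = -13/5
d6 = -58/5
d7 = 34
d8 = -219/20
d9 = 6
d10 = 733/20
d11 = 19/5
d12 = 143/15
endpoint = (599/30, -3/2)

Apply edit: d2 := 11/5
  d5 = d2*2 - 7 = -13/5
  d6 = d5/2 - d1 - d2*4 = -58/5
  d7 = d3*4 = 34
  d8 = d6 - d5/4 = -219/20
  d9 = d1*4 = 6
  d10 = d9 - d8*3 - d2 = 733/20
  d11 = d10 + d8*3 = 19/5
  d12 = d2 + d4/3 + 2 = 143/15
Walk from origin (0, 0):
  seg 1: left by d2 = 11/5 → (-11/5, 0)
  seg 2: right by d10 = 733/20 → (689/20, 0)
  seg 3: up by d9 = 6 → (689/20, 6)
  seg 4: left by d12 = 143/15 → (299/12, 6)
  seg 5: right by d9 = 6 → (371/12, 6)
  seg 6: right by d5 = -13/5 → (1699/60, 6)
  seg 7: down by d1 = 3/2 → (1699/60, 9/2)
  seg 8: right by d8 = -219/20 → (521/30, 9/2)
  seg 9: left by d5 = -13/5 → (599/30, 9/2)
  seg 10: down by d9 = 6 → (599/30, -3/2)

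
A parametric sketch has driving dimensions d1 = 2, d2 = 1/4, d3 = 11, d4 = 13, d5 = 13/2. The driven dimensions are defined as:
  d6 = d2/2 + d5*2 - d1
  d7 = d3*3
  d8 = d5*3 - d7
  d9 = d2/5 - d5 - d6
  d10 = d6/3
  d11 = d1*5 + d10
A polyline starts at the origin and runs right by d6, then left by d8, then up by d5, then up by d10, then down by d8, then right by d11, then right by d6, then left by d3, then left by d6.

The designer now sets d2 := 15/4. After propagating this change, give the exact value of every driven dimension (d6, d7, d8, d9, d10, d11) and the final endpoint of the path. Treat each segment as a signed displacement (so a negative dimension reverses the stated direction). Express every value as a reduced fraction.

Apply edit: d2 := 15/4
  d6 = d2/2 + d5*2 - d1 = 103/8
  d7 = d3*3 = 33
  d8 = d5*3 - d7 = -27/2
  d9 = d2/5 - d5 - d6 = -149/8
  d10 = d6/3 = 103/24
  d11 = d1*5 + d10 = 343/24
Walk from origin (0, 0):
  seg 1: right by d6 = 103/8 → (103/8, 0)
  seg 2: left by d8 = -27/2 → (211/8, 0)
  seg 3: up by d5 = 13/2 → (211/8, 13/2)
  seg 4: up by d10 = 103/24 → (211/8, 259/24)
  seg 5: down by d8 = -27/2 → (211/8, 583/24)
  seg 6: right by d11 = 343/24 → (122/3, 583/24)
  seg 7: right by d6 = 103/8 → (1285/24, 583/24)
  seg 8: left by d3 = 11 → (1021/24, 583/24)
  seg 9: left by d6 = 103/8 → (89/3, 583/24)

d6 = 103/8
d7 = 33
d8 = -27/2
d9 = -149/8
d10 = 103/24
d11 = 343/24
endpoint = (89/3, 583/24)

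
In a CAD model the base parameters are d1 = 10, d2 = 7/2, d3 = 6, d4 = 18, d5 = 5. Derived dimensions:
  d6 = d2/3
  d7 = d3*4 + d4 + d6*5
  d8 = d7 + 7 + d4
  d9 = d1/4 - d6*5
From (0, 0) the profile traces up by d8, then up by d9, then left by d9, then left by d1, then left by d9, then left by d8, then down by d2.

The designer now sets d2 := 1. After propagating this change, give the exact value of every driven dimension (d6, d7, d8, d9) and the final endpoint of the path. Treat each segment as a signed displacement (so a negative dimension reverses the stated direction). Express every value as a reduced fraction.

d6 = 1/3
d7 = 131/3
d8 = 206/3
d9 = 5/6
endpoint = (-241/3, 137/2)

Apply edit: d2 := 1
  d6 = d2/3 = 1/3
  d7 = d3*4 + d4 + d6*5 = 131/3
  d8 = d7 + 7 + d4 = 206/3
  d9 = d1/4 - d6*5 = 5/6
Walk from origin (0, 0):
  seg 1: up by d8 = 206/3 → (0, 206/3)
  seg 2: up by d9 = 5/6 → (0, 139/2)
  seg 3: left by d9 = 5/6 → (-5/6, 139/2)
  seg 4: left by d1 = 10 → (-65/6, 139/2)
  seg 5: left by d9 = 5/6 → (-35/3, 139/2)
  seg 6: left by d8 = 206/3 → (-241/3, 139/2)
  seg 7: down by d2 = 1 → (-241/3, 137/2)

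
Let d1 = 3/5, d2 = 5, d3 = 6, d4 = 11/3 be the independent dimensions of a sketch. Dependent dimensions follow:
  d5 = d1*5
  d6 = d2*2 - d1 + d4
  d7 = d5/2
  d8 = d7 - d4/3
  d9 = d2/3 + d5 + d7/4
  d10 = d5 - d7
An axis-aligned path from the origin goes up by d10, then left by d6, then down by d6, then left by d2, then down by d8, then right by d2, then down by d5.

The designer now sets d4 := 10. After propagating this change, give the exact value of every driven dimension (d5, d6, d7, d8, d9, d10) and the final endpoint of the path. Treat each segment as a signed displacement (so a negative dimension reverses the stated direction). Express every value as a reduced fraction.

d5 = 3
d6 = 97/5
d7 = 3/2
d8 = -11/6
d9 = 121/24
d10 = 3/2
endpoint = (-97/5, -286/15)

Apply edit: d4 := 10
  d5 = d1*5 = 3
  d6 = d2*2 - d1 + d4 = 97/5
  d7 = d5/2 = 3/2
  d8 = d7 - d4/3 = -11/6
  d9 = d2/3 + d5 + d7/4 = 121/24
  d10 = d5 - d7 = 3/2
Walk from origin (0, 0):
  seg 1: up by d10 = 3/2 → (0, 3/2)
  seg 2: left by d6 = 97/5 → (-97/5, 3/2)
  seg 3: down by d6 = 97/5 → (-97/5, -179/10)
  seg 4: left by d2 = 5 → (-122/5, -179/10)
  seg 5: down by d8 = -11/6 → (-122/5, -241/15)
  seg 6: right by d2 = 5 → (-97/5, -241/15)
  seg 7: down by d5 = 3 → (-97/5, -286/15)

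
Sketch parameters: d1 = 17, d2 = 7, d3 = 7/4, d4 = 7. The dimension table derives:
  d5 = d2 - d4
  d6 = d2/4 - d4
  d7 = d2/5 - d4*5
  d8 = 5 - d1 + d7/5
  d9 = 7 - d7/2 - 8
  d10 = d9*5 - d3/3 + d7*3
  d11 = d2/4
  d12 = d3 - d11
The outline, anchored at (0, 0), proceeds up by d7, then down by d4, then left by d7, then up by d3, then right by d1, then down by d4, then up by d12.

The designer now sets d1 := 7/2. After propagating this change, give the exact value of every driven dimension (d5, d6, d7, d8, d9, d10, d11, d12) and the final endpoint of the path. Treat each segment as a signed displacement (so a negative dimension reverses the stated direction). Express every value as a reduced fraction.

Apply edit: d1 := 7/2
  d5 = d2 - d4 = 0
  d6 = d2/4 - d4 = -21/4
  d7 = d2/5 - d4*5 = -168/5
  d8 = 5 - d1 + d7/5 = -261/50
  d9 = 7 - d7/2 - 8 = 79/5
  d10 = d9*5 - d3/3 + d7*3 = -1343/60
  d11 = d2/4 = 7/4
  d12 = d3 - d11 = 0
Walk from origin (0, 0):
  seg 1: up by d7 = -168/5 → (0, -168/5)
  seg 2: down by d4 = 7 → (0, -203/5)
  seg 3: left by d7 = -168/5 → (168/5, -203/5)
  seg 4: up by d3 = 7/4 → (168/5, -777/20)
  seg 5: right by d1 = 7/2 → (371/10, -777/20)
  seg 6: down by d4 = 7 → (371/10, -917/20)
  seg 7: up by d12 = 0 → (371/10, -917/20)

d5 = 0
d6 = -21/4
d7 = -168/5
d8 = -261/50
d9 = 79/5
d10 = -1343/60
d11 = 7/4
d12 = 0
endpoint = (371/10, -917/20)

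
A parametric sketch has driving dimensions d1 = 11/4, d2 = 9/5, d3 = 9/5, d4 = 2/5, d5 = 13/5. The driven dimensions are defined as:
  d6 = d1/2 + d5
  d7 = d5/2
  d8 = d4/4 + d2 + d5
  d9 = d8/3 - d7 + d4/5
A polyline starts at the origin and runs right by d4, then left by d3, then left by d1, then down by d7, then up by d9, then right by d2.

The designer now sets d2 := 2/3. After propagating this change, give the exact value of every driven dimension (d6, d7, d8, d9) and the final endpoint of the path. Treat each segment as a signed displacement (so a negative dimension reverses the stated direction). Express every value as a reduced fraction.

Apply edit: d2 := 2/3
  d6 = d1/2 + d5 = 159/40
  d7 = d5/2 = 13/10
  d8 = d4/4 + d2 + d5 = 101/30
  d9 = d8/3 - d7 + d4/5 = -22/225
Walk from origin (0, 0):
  seg 1: right by d4 = 2/5 → (2/5, 0)
  seg 2: left by d3 = 9/5 → (-7/5, 0)
  seg 3: left by d1 = 11/4 → (-83/20, 0)
  seg 4: down by d7 = 13/10 → (-83/20, -13/10)
  seg 5: up by d9 = -22/225 → (-83/20, -629/450)
  seg 6: right by d2 = 2/3 → (-209/60, -629/450)

d6 = 159/40
d7 = 13/10
d8 = 101/30
d9 = -22/225
endpoint = (-209/60, -629/450)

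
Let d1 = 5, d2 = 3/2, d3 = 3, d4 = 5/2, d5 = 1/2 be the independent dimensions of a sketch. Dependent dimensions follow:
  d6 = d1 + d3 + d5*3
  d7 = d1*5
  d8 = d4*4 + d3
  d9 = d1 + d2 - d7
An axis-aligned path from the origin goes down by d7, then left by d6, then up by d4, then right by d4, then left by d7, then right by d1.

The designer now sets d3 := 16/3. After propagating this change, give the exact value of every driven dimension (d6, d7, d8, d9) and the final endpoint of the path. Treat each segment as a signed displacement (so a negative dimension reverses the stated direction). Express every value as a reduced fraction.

d6 = 71/6
d7 = 25
d8 = 46/3
d9 = -37/2
endpoint = (-88/3, -45/2)

Apply edit: d3 := 16/3
  d6 = d1 + d3 + d5*3 = 71/6
  d7 = d1*5 = 25
  d8 = d4*4 + d3 = 46/3
  d9 = d1 + d2 - d7 = -37/2
Walk from origin (0, 0):
  seg 1: down by d7 = 25 → (0, -25)
  seg 2: left by d6 = 71/6 → (-71/6, -25)
  seg 3: up by d4 = 5/2 → (-71/6, -45/2)
  seg 4: right by d4 = 5/2 → (-28/3, -45/2)
  seg 5: left by d7 = 25 → (-103/3, -45/2)
  seg 6: right by d1 = 5 → (-88/3, -45/2)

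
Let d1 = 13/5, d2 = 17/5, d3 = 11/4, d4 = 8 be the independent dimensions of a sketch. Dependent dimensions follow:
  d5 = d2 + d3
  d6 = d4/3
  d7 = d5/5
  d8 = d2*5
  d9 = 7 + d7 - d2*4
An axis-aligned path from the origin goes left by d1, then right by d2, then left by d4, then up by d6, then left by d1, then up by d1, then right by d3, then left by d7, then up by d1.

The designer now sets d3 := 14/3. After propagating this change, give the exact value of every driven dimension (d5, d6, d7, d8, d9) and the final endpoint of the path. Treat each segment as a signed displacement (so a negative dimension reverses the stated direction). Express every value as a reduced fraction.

d5 = 121/15
d6 = 8/3
d7 = 121/75
d8 = 17
d9 = -374/75
endpoint = (-506/75, 118/15)

Apply edit: d3 := 14/3
  d5 = d2 + d3 = 121/15
  d6 = d4/3 = 8/3
  d7 = d5/5 = 121/75
  d8 = d2*5 = 17
  d9 = 7 + d7 - d2*4 = -374/75
Walk from origin (0, 0):
  seg 1: left by d1 = 13/5 → (-13/5, 0)
  seg 2: right by d2 = 17/5 → (4/5, 0)
  seg 3: left by d4 = 8 → (-36/5, 0)
  seg 4: up by d6 = 8/3 → (-36/5, 8/3)
  seg 5: left by d1 = 13/5 → (-49/5, 8/3)
  seg 6: up by d1 = 13/5 → (-49/5, 79/15)
  seg 7: right by d3 = 14/3 → (-77/15, 79/15)
  seg 8: left by d7 = 121/75 → (-506/75, 79/15)
  seg 9: up by d1 = 13/5 → (-506/75, 118/15)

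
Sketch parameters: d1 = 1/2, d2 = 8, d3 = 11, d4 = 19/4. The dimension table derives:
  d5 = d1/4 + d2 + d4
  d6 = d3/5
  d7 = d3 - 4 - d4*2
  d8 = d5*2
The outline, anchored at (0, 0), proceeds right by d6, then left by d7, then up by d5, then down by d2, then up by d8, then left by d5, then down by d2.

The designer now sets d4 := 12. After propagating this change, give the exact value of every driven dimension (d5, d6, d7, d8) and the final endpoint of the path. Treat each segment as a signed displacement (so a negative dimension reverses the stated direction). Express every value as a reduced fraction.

Apply edit: d4 := 12
  d5 = d1/4 + d2 + d4 = 161/8
  d6 = d3/5 = 11/5
  d7 = d3 - 4 - d4*2 = -17
  d8 = d5*2 = 161/4
Walk from origin (0, 0):
  seg 1: right by d6 = 11/5 → (11/5, 0)
  seg 2: left by d7 = -17 → (96/5, 0)
  seg 3: up by d5 = 161/8 → (96/5, 161/8)
  seg 4: down by d2 = 8 → (96/5, 97/8)
  seg 5: up by d8 = 161/4 → (96/5, 419/8)
  seg 6: left by d5 = 161/8 → (-37/40, 419/8)
  seg 7: down by d2 = 8 → (-37/40, 355/8)

d5 = 161/8
d6 = 11/5
d7 = -17
d8 = 161/4
endpoint = (-37/40, 355/8)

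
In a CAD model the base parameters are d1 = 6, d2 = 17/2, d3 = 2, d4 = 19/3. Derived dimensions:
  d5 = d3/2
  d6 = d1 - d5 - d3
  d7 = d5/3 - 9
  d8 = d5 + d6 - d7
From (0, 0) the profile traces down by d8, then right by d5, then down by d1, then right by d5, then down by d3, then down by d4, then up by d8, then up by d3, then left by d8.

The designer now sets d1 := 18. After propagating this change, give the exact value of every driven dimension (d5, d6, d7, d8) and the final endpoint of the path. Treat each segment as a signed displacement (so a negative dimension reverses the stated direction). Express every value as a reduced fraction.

d5 = 1
d6 = 15
d7 = -26/3
d8 = 74/3
endpoint = (-68/3, -73/3)

Apply edit: d1 := 18
  d5 = d3/2 = 1
  d6 = d1 - d5 - d3 = 15
  d7 = d5/3 - 9 = -26/3
  d8 = d5 + d6 - d7 = 74/3
Walk from origin (0, 0):
  seg 1: down by d8 = 74/3 → (0, -74/3)
  seg 2: right by d5 = 1 → (1, -74/3)
  seg 3: down by d1 = 18 → (1, -128/3)
  seg 4: right by d5 = 1 → (2, -128/3)
  seg 5: down by d3 = 2 → (2, -134/3)
  seg 6: down by d4 = 19/3 → (2, -51)
  seg 7: up by d8 = 74/3 → (2, -79/3)
  seg 8: up by d3 = 2 → (2, -73/3)
  seg 9: left by d8 = 74/3 → (-68/3, -73/3)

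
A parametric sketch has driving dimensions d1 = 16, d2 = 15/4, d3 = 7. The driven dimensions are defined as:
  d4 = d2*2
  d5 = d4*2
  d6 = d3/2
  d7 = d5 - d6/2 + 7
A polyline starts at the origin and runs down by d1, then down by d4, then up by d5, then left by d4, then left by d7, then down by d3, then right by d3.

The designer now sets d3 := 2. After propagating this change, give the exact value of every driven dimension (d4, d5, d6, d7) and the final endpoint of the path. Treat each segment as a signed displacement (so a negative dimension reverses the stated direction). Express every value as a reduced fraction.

Apply edit: d3 := 2
  d4 = d2*2 = 15/2
  d5 = d4*2 = 15
  d6 = d3/2 = 1
  d7 = d5 - d6/2 + 7 = 43/2
Walk from origin (0, 0):
  seg 1: down by d1 = 16 → (0, -16)
  seg 2: down by d4 = 15/2 → (0, -47/2)
  seg 3: up by d5 = 15 → (0, -17/2)
  seg 4: left by d4 = 15/2 → (-15/2, -17/2)
  seg 5: left by d7 = 43/2 → (-29, -17/2)
  seg 6: down by d3 = 2 → (-29, -21/2)
  seg 7: right by d3 = 2 → (-27, -21/2)

d4 = 15/2
d5 = 15
d6 = 1
d7 = 43/2
endpoint = (-27, -21/2)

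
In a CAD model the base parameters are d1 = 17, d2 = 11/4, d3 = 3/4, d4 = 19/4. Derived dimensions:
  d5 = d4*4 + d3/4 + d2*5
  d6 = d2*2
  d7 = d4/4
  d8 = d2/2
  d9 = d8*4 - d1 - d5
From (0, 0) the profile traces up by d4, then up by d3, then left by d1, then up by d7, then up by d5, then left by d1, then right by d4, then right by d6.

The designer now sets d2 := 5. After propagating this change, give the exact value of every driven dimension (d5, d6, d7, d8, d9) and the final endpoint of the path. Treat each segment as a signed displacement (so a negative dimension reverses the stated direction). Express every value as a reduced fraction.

d5 = 707/16
d6 = 10
d7 = 19/16
d8 = 5/2
d9 = -819/16
endpoint = (-77/4, 407/8)

Apply edit: d2 := 5
  d5 = d4*4 + d3/4 + d2*5 = 707/16
  d6 = d2*2 = 10
  d7 = d4/4 = 19/16
  d8 = d2/2 = 5/2
  d9 = d8*4 - d1 - d5 = -819/16
Walk from origin (0, 0):
  seg 1: up by d4 = 19/4 → (0, 19/4)
  seg 2: up by d3 = 3/4 → (0, 11/2)
  seg 3: left by d1 = 17 → (-17, 11/2)
  seg 4: up by d7 = 19/16 → (-17, 107/16)
  seg 5: up by d5 = 707/16 → (-17, 407/8)
  seg 6: left by d1 = 17 → (-34, 407/8)
  seg 7: right by d4 = 19/4 → (-117/4, 407/8)
  seg 8: right by d6 = 10 → (-77/4, 407/8)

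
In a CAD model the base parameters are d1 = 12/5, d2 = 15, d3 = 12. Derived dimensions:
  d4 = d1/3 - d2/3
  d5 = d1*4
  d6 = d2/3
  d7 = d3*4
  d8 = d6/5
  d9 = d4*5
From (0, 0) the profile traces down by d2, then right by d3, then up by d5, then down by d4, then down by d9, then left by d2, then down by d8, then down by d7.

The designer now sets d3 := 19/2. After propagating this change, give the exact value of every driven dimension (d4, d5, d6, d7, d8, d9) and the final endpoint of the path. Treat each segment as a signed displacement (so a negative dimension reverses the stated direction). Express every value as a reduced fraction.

d4 = -21/5
d5 = 48/5
d6 = 5
d7 = 38
d8 = 1
d9 = -21
endpoint = (-11/2, -96/5)

Apply edit: d3 := 19/2
  d4 = d1/3 - d2/3 = -21/5
  d5 = d1*4 = 48/5
  d6 = d2/3 = 5
  d7 = d3*4 = 38
  d8 = d6/5 = 1
  d9 = d4*5 = -21
Walk from origin (0, 0):
  seg 1: down by d2 = 15 → (0, -15)
  seg 2: right by d3 = 19/2 → (19/2, -15)
  seg 3: up by d5 = 48/5 → (19/2, -27/5)
  seg 4: down by d4 = -21/5 → (19/2, -6/5)
  seg 5: down by d9 = -21 → (19/2, 99/5)
  seg 6: left by d2 = 15 → (-11/2, 99/5)
  seg 7: down by d8 = 1 → (-11/2, 94/5)
  seg 8: down by d7 = 38 → (-11/2, -96/5)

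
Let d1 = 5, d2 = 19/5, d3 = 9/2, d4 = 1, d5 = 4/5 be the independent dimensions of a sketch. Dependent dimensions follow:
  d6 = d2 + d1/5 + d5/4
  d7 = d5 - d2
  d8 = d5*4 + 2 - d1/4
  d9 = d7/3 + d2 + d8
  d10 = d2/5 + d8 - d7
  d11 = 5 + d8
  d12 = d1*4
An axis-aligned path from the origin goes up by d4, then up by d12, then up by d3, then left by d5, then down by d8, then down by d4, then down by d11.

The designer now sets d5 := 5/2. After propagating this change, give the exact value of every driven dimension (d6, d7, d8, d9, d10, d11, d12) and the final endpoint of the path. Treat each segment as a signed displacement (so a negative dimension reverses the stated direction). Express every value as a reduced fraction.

d6 = 217/40
d7 = -13/10
d8 = 43/4
d9 = 847/60
d10 = 1281/100
d11 = 63/4
d12 = 20
endpoint = (-5/2, -2)

Apply edit: d5 := 5/2
  d6 = d2 + d1/5 + d5/4 = 217/40
  d7 = d5 - d2 = -13/10
  d8 = d5*4 + 2 - d1/4 = 43/4
  d9 = d7/3 + d2 + d8 = 847/60
  d10 = d2/5 + d8 - d7 = 1281/100
  d11 = 5 + d8 = 63/4
  d12 = d1*4 = 20
Walk from origin (0, 0):
  seg 1: up by d4 = 1 → (0, 1)
  seg 2: up by d12 = 20 → (0, 21)
  seg 3: up by d3 = 9/2 → (0, 51/2)
  seg 4: left by d5 = 5/2 → (-5/2, 51/2)
  seg 5: down by d8 = 43/4 → (-5/2, 59/4)
  seg 6: down by d4 = 1 → (-5/2, 55/4)
  seg 7: down by d11 = 63/4 → (-5/2, -2)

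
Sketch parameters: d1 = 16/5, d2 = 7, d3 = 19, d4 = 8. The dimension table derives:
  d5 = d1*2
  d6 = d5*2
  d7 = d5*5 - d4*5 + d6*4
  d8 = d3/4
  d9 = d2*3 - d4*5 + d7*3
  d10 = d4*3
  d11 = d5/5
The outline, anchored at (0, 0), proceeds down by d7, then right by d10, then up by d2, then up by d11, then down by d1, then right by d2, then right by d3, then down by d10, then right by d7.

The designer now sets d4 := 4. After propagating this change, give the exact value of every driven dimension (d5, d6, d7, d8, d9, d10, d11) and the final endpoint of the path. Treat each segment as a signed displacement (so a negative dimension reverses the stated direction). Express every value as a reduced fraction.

d5 = 32/5
d6 = 64/5
d7 = 316/5
d8 = 19/4
d9 = 953/5
d10 = 12
d11 = 32/25
endpoint = (506/5, -1753/25)

Apply edit: d4 := 4
  d5 = d1*2 = 32/5
  d6 = d5*2 = 64/5
  d7 = d5*5 - d4*5 + d6*4 = 316/5
  d8 = d3/4 = 19/4
  d9 = d2*3 - d4*5 + d7*3 = 953/5
  d10 = d4*3 = 12
  d11 = d5/5 = 32/25
Walk from origin (0, 0):
  seg 1: down by d7 = 316/5 → (0, -316/5)
  seg 2: right by d10 = 12 → (12, -316/5)
  seg 3: up by d2 = 7 → (12, -281/5)
  seg 4: up by d11 = 32/25 → (12, -1373/25)
  seg 5: down by d1 = 16/5 → (12, -1453/25)
  seg 6: right by d2 = 7 → (19, -1453/25)
  seg 7: right by d3 = 19 → (38, -1453/25)
  seg 8: down by d10 = 12 → (38, -1753/25)
  seg 9: right by d7 = 316/5 → (506/5, -1753/25)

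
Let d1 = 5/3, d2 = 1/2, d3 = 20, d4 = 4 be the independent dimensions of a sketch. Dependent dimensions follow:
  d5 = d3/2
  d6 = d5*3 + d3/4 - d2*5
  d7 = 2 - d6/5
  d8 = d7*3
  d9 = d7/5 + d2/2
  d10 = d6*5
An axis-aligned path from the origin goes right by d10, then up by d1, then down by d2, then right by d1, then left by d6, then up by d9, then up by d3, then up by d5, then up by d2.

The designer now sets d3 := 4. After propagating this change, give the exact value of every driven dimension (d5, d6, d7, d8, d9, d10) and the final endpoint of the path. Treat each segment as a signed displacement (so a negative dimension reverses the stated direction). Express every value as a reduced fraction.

Apply edit: d3 := 4
  d5 = d3/2 = 2
  d6 = d5*3 + d3/4 - d2*5 = 9/2
  d7 = 2 - d6/5 = 11/10
  d8 = d7*3 = 33/10
  d9 = d7/5 + d2/2 = 47/100
  d10 = d6*5 = 45/2
Walk from origin (0, 0):
  seg 1: right by d10 = 45/2 → (45/2, 0)
  seg 2: up by d1 = 5/3 → (45/2, 5/3)
  seg 3: down by d2 = 1/2 → (45/2, 7/6)
  seg 4: right by d1 = 5/3 → (145/6, 7/6)
  seg 5: left by d6 = 9/2 → (59/3, 7/6)
  seg 6: up by d9 = 47/100 → (59/3, 491/300)
  seg 7: up by d3 = 4 → (59/3, 1691/300)
  seg 8: up by d5 = 2 → (59/3, 2291/300)
  seg 9: up by d2 = 1/2 → (59/3, 2441/300)

d5 = 2
d6 = 9/2
d7 = 11/10
d8 = 33/10
d9 = 47/100
d10 = 45/2
endpoint = (59/3, 2441/300)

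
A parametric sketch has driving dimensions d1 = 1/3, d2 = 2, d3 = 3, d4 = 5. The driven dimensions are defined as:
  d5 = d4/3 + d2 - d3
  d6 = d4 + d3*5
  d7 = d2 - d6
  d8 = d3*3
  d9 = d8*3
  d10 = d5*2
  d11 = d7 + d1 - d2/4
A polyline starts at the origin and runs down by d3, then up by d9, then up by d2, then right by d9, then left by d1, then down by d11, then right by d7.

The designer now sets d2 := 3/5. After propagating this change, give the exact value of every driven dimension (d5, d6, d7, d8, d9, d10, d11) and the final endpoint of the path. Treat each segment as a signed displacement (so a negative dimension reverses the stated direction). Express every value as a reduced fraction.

d5 = -11/15
d6 = 20
d7 = -97/5
d8 = 9
d9 = 27
d10 = -22/15
d11 = -1153/60
endpoint = (109/15, 2629/60)

Apply edit: d2 := 3/5
  d5 = d4/3 + d2 - d3 = -11/15
  d6 = d4 + d3*5 = 20
  d7 = d2 - d6 = -97/5
  d8 = d3*3 = 9
  d9 = d8*3 = 27
  d10 = d5*2 = -22/15
  d11 = d7 + d1 - d2/4 = -1153/60
Walk from origin (0, 0):
  seg 1: down by d3 = 3 → (0, -3)
  seg 2: up by d9 = 27 → (0, 24)
  seg 3: up by d2 = 3/5 → (0, 123/5)
  seg 4: right by d9 = 27 → (27, 123/5)
  seg 5: left by d1 = 1/3 → (80/3, 123/5)
  seg 6: down by d11 = -1153/60 → (80/3, 2629/60)
  seg 7: right by d7 = -97/5 → (109/15, 2629/60)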